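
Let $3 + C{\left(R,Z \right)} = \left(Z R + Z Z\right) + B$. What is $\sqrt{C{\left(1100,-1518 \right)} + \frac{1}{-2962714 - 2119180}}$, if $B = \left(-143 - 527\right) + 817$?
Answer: $\frac{\sqrt{16390711493609535754}}{5081894} \approx 796.66$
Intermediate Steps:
$B = 147$ ($B = \left(-143 - 527\right) + 817 = -670 + 817 = 147$)
$C{\left(R,Z \right)} = 144 + Z^{2} + R Z$ ($C{\left(R,Z \right)} = -3 + \left(\left(Z R + Z Z\right) + 147\right) = -3 + \left(\left(R Z + Z^{2}\right) + 147\right) = -3 + \left(\left(Z^{2} + R Z\right) + 147\right) = -3 + \left(147 + Z^{2} + R Z\right) = 144 + Z^{2} + R Z$)
$\sqrt{C{\left(1100,-1518 \right)} + \frac{1}{-2962714 - 2119180}} = \sqrt{\left(144 + \left(-1518\right)^{2} + 1100 \left(-1518\right)\right) + \frac{1}{-2962714 - 2119180}} = \sqrt{\left(144 + 2304324 - 1669800\right) + \frac{1}{-5081894}} = \sqrt{634668 - \frac{1}{5081894}} = \sqrt{\frac{3225315501191}{5081894}} = \frac{\sqrt{16390711493609535754}}{5081894}$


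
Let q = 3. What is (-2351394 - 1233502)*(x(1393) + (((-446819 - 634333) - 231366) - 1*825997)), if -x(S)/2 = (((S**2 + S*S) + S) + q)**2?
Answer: 108064594703825882752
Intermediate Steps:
x(S) = -2*(3 + S + 2*S**2)**2 (x(S) = -2*(((S**2 + S*S) + S) + 3)**2 = -2*(((S**2 + S**2) + S) + 3)**2 = -2*((2*S**2 + S) + 3)**2 = -2*((S + 2*S**2) + 3)**2 = -2*(3 + S + 2*S**2)**2)
(-2351394 - 1233502)*(x(1393) + (((-446819 - 634333) - 231366) - 1*825997)) = (-2351394 - 1233502)*(-2*(3 + 1393 + 2*1393**2)**2 + (((-446819 - 634333) - 231366) - 1*825997)) = -3584896*(-2*(3 + 1393 + 2*1940449)**2 + ((-1081152 - 231366) - 825997)) = -3584896*(-2*(3 + 1393 + 3880898)**2 + (-1312518 - 825997)) = -3584896*(-2*3882294**2 - 2138515) = -3584896*(-2*15072206702436 - 2138515) = -3584896*(-30144413404872 - 2138515) = -3584896*(-30144415543387) = 108064594703825882752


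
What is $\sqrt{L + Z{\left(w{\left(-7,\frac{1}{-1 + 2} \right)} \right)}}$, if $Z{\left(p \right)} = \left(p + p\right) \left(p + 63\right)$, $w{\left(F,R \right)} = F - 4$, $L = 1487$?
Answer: $7 \sqrt{7} \approx 18.52$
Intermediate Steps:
$w{\left(F,R \right)} = -4 + F$ ($w{\left(F,R \right)} = F - 4 = -4 + F$)
$Z{\left(p \right)} = 2 p \left(63 + p\right)$
$\sqrt{L + Z{\left(w{\left(-7,\frac{1}{-1 + 2} \right)} \right)}} = \sqrt{1487 + 2 \left(-4 - 7\right) \left(63 - 11\right)} = \sqrt{1487 + 2 \left(-11\right) \left(63 - 11\right)} = \sqrt{1487 + 2 \left(-11\right) 52} = \sqrt{1487 - 1144} = \sqrt{343} = 7 \sqrt{7}$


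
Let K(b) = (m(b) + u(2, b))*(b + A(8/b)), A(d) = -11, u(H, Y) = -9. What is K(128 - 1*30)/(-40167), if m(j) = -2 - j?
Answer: 3161/13389 ≈ 0.23609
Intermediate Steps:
K(b) = (-11 + b)*(-11 - b) (K(b) = ((-2 - b) - 9)*(b - 11) = (-11 - b)*(-11 + b) = (-11 + b)*(-11 - b))
K(128 - 1*30)/(-40167) = (121 - (128 - 1*30)²)/(-40167) = (121 - (128 - 30)²)*(-1/40167) = (121 - 1*98²)*(-1/40167) = (121 - 1*9604)*(-1/40167) = (121 - 9604)*(-1/40167) = -9483*(-1/40167) = 3161/13389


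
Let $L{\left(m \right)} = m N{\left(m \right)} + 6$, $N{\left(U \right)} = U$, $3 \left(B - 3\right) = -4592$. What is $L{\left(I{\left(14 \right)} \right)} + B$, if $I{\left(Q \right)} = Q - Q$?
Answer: $- \frac{4565}{3} \approx -1521.7$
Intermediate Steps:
$B = - \frac{4583}{3}$ ($B = 3 + \frac{1}{3} \left(-4592\right) = 3 - \frac{4592}{3} = - \frac{4583}{3} \approx -1527.7$)
$I{\left(Q \right)} = 0$
$L{\left(m \right)} = 6 + m^{2}$ ($L{\left(m \right)} = m m + 6 = m^{2} + 6 = 6 + m^{2}$)
$L{\left(I{\left(14 \right)} \right)} + B = \left(6 + 0^{2}\right) - \frac{4583}{3} = \left(6 + 0\right) - \frac{4583}{3} = 6 - \frac{4583}{3} = - \frac{4565}{3}$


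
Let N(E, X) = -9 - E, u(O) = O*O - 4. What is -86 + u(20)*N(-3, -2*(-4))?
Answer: -2462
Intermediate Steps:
u(O) = -4 + O**2 (u(O) = O**2 - 4 = -4 + O**2)
-86 + u(20)*N(-3, -2*(-4)) = -86 + (-4 + 20**2)*(-9 - 1*(-3)) = -86 + (-4 + 400)*(-9 + 3) = -86 + 396*(-6) = -86 - 2376 = -2462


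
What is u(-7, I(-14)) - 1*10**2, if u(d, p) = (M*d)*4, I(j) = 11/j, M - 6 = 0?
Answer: -268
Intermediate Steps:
M = 6 (M = 6 + 0 = 6)
u(d, p) = 24*d (u(d, p) = (6*d)*4 = 24*d)
u(-7, I(-14)) - 1*10**2 = 24*(-7) - 1*10**2 = -168 - 1*100 = -168 - 100 = -268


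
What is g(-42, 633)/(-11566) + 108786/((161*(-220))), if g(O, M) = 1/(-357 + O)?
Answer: -8964808859/2918882505 ≈ -3.0713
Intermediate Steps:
g(-42, 633)/(-11566) + 108786/((161*(-220))) = 1/(-357 - 42*(-11566)) + 108786/((161*(-220))) = -1/11566/(-399) + 108786/(-35420) = -1/399*(-1/11566) + 108786*(-1/35420) = 1/4614834 - 54393/17710 = -8964808859/2918882505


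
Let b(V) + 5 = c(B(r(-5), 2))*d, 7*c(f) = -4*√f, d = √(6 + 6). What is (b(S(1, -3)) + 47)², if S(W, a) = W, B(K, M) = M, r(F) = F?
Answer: 86820/49 - 96*√6 ≈ 1536.7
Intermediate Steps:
d = 2*√3 (d = √12 = 2*√3 ≈ 3.4641)
c(f) = -4*√f/7 (c(f) = (-4*√f)/7 = -4*√f/7)
b(V) = -5 - 8*√6/7 (b(V) = -5 + (-4*√2/7)*(2*√3) = -5 - 8*√6/7)
(b(S(1, -3)) + 47)² = ((-5 - 8*√6/7) + 47)² = (42 - 8*√6/7)²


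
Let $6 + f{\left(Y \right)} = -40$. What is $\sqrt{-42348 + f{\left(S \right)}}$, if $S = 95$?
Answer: $i \sqrt{42394} \approx 205.9 i$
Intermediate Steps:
$f{\left(Y \right)} = -46$ ($f{\left(Y \right)} = -6 - 40 = -46$)
$\sqrt{-42348 + f{\left(S \right)}} = \sqrt{-42348 - 46} = \sqrt{-42394} = i \sqrt{42394}$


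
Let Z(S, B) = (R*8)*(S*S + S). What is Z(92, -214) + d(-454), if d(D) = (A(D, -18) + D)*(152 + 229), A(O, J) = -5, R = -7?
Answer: -654015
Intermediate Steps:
Z(S, B) = -56*S - 56*S² (Z(S, B) = (-7*8)*(S*S + S) = -56*(S² + S) = -56*(S + S²) = -56*S - 56*S²)
d(D) = -1905 + 381*D (d(D) = (-5 + D)*(152 + 229) = (-5 + D)*381 = -1905 + 381*D)
Z(92, -214) + d(-454) = -56*92*(1 + 92) + (-1905 + 381*(-454)) = -56*92*93 + (-1905 - 172974) = -479136 - 174879 = -654015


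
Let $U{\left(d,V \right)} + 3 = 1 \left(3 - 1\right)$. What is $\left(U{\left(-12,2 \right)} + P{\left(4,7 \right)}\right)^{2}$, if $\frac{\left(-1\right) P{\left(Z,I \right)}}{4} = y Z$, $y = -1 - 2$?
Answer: $2209$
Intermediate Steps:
$y = -3$
$P{\left(Z,I \right)} = 12 Z$ ($P{\left(Z,I \right)} = - 4 \left(- 3 Z\right) = 12 Z$)
$U{\left(d,V \right)} = -1$ ($U{\left(d,V \right)} = -3 + 1 \left(3 - 1\right) = -3 + 1 \cdot 2 = -3 + 2 = -1$)
$\left(U{\left(-12,2 \right)} + P{\left(4,7 \right)}\right)^{2} = \left(-1 + 12 \cdot 4\right)^{2} = \left(-1 + 48\right)^{2} = 47^{2} = 2209$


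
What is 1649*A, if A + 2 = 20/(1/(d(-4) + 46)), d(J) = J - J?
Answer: 1513782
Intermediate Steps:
d(J) = 0
A = 918 (A = -2 + 20/(1/(0 + 46)) = -2 + 20/(1/46) = -2 + 20*46 = -2 + 920 = 918)
1649*A = 1649*918 = 1513782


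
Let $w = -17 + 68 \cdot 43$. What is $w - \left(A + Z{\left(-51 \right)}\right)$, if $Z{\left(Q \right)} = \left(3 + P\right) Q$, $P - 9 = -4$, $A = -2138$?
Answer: $5453$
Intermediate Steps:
$P = 5$ ($P = 9 - 4 = 5$)
$Z{\left(Q \right)} = 8 Q$ ($Z{\left(Q \right)} = \left(3 + 5\right) Q = 8 Q$)
$w = 2907$ ($w = -17 + 2924 = 2907$)
$w - \left(A + Z{\left(-51 \right)}\right) = 2907 - \left(-2138 + 8 \left(-51\right)\right) = 2907 - \left(-2138 - 408\right) = 2907 - -2546 = 2907 + 2546 = 5453$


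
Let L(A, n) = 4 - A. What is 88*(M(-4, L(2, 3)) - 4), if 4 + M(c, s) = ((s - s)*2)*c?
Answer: -704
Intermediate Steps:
M(c, s) = -4 (M(c, s) = -4 + ((s - s)*2)*c = -4 + (0*2)*c = -4 + 0*c = -4 + 0 = -4)
88*(M(-4, L(2, 3)) - 4) = 88*(-4 - 4) = 88*(-8) = -704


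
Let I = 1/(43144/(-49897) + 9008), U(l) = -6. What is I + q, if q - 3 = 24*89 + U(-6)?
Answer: 958632175153/449429032 ≈ 2133.0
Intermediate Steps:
I = 49897/449429032 (I = 1/(43144*(-1/49897) + 9008) = 1/(-43144/49897 + 9008) = 1/(449429032/49897) = 49897/449429032 ≈ 0.00011102)
q = 2133 (q = 3 + (24*89 - 6) = 3 + (2136 - 6) = 3 + 2130 = 2133)
I + q = 49897/449429032 + 2133 = 958632175153/449429032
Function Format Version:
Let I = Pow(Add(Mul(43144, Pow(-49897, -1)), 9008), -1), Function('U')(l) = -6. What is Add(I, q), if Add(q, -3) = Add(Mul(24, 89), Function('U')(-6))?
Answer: Rational(958632175153, 449429032) ≈ 2133.0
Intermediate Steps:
I = Rational(49897, 449429032) (I = Pow(Add(Mul(43144, Rational(-1, 49897)), 9008), -1) = Pow(Add(Rational(-43144, 49897), 9008), -1) = Pow(Rational(449429032, 49897), -1) = Rational(49897, 449429032) ≈ 0.00011102)
q = 2133 (q = Add(3, Add(Mul(24, 89), -6)) = Add(3, Add(2136, -6)) = Add(3, 2130) = 2133)
Add(I, q) = Add(Rational(49897, 449429032), 2133) = Rational(958632175153, 449429032)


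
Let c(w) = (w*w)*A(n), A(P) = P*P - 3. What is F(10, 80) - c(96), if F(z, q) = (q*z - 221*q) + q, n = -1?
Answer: 1632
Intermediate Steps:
A(P) = -3 + P² (A(P) = P² - 3 = -3 + P²)
F(z, q) = -220*q + q*z (F(z, q) = (-221*q + q*z) + q = -220*q + q*z)
c(w) = -2*w² (c(w) = (w*w)*(-3 + (-1)²) = w²*(-3 + 1) = w²*(-2) = -2*w²)
F(10, 80) - c(96) = 80*(-220 + 10) - (-2)*96² = 80*(-210) - (-2)*9216 = -16800 - 1*(-18432) = -16800 + 18432 = 1632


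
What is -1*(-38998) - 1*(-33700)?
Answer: 72698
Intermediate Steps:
-1*(-38998) - 1*(-33700) = 38998 + 33700 = 72698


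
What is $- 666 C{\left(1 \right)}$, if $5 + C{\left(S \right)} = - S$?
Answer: $3996$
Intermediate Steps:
$C{\left(S \right)} = -5 - S$
$- 666 C{\left(1 \right)} = - 666 \left(-5 - 1\right) = \left(-666\right) \left(-6\right) = 3996$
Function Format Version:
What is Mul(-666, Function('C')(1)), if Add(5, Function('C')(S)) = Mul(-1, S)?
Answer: 3996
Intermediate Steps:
Function('C')(S) = Add(-5, Mul(-1, S))
Mul(-666, Function('C')(1)) = Mul(-666, Add(-5, Mul(-1, 1))) = Mul(-666, Add(-5, -1)) = Mul(-666, -6) = 3996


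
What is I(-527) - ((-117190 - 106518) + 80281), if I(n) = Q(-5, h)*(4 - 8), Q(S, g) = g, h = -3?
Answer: 143439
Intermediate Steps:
I(n) = 12 (I(n) = -3*(4 - 8) = -3*(-4) = 12)
I(-527) - ((-117190 - 106518) + 80281) = 12 - ((-117190 - 106518) + 80281) = 12 - (-223708 + 80281) = 12 - 1*(-143427) = 12 + 143427 = 143439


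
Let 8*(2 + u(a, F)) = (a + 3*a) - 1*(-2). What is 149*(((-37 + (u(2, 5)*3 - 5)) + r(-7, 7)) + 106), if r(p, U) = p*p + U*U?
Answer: 95211/4 ≈ 23803.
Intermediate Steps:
u(a, F) = -7/4 + a/2 (u(a, F) = -2 + ((a + 3*a) - 1*(-2))/8 = -2 + (4*a + 2)/8 = -2 + (2 + 4*a)/8 = -2 + (¼ + a/2) = -7/4 + a/2)
r(p, U) = U² + p² (r(p, U) = p² + U² = U² + p²)
149*(((-37 + (u(2, 5)*3 - 5)) + r(-7, 7)) + 106) = 149*(((-37 + ((-7/4 + (½)*2)*3 - 5)) + (7² + (-7)²)) + 106) = 149*(((-37 + ((-7/4 + 1)*3 - 5)) + (49 + 49)) + 106) = 149*(((-37 + (-¾*3 - 5)) + 98) + 106) = 149*(((-37 + (-9/4 - 5)) + 98) + 106) = 149*(((-37 - 29/4) + 98) + 106) = 149*((-177/4 + 98) + 106) = 149*(215/4 + 106) = 149*(639/4) = 95211/4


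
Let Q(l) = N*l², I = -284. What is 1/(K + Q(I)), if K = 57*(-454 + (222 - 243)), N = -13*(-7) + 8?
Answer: 1/7957869 ≈ 1.2566e-7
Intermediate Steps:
N = 99 (N = 91 + 8 = 99)
Q(l) = 99*l²
K = -27075 (K = 57*(-454 - 21) = 57*(-475) = -27075)
1/(K + Q(I)) = 1/(-27075 + 99*(-284)²) = 1/(-27075 + 99*80656) = 1/(-27075 + 7984944) = 1/7957869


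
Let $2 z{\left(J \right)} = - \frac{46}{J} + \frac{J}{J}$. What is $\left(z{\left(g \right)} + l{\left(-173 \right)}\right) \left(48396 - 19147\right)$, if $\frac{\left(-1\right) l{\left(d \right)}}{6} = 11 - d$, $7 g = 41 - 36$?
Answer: $- \frac{332180893}{10} \approx -3.3218 \cdot 10^{7}$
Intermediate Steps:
$g = \frac{5}{7}$ ($g = \frac{41 - 36}{7} = \frac{1}{7} \cdot 5 = \frac{5}{7} \approx 0.71429$)
$l{\left(d \right)} = -66 + 6 d$ ($l{\left(d \right)} = - 6 \left(11 - d\right) = -66 + 6 d$)
$z{\left(J \right)} = \frac{1}{2} - \frac{23}{J}$ ($z{\left(J \right)} = \frac{- \frac{46}{J} + \frac{J}{J}}{2} = \frac{- \frac{46}{J} + 1}{2} = \frac{1 - \frac{46}{J}}{2} = \frac{1}{2} - \frac{23}{J}$)
$\left(z{\left(g \right)} + l{\left(-173 \right)}\right) \left(48396 - 19147\right) = \left(\frac{-46 + \frac{5}{7}}{2 \cdot \frac{5}{7}} + \left(-66 + 6 \left(-173\right)\right)\right) \left(48396 - 19147\right) = \left(\frac{1}{2} \cdot \frac{7}{5} \left(- \frac{317}{7}\right) - 1104\right) 29249 = \left(- \frac{317}{10} - 1104\right) 29249 = \left(- \frac{11357}{10}\right) 29249 = - \frac{332180893}{10}$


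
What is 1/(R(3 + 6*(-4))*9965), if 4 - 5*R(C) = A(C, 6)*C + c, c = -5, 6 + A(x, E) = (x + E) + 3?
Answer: -1/735417 ≈ -1.3598e-6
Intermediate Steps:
A(x, E) = -3 + E + x (A(x, E) = -6 + ((x + E) + 3) = -6 + ((E + x) + 3) = -6 + (3 + E + x) = -3 + E + x)
R(C) = 9/5 - C*(3 + C)/5 (R(C) = ⅘ - ((-3 + 6 + C)*C - 5)/5 = ⅘ - ((3 + C)*C - 5)/5 = ⅘ - (C*(3 + C) - 5)/5 = ⅘ - (-5 + C*(3 + C))/5 = ⅘ + (1 - C*(3 + C)/5) = 9/5 - C*(3 + C)/5)
1/(R(3 + 6*(-4))*9965) = 1/((9/5 - (3 + 6*(-4))*(3 + (3 + 6*(-4)))/5)*9965) = 1/((9/5 - (3 - 24)*(3 + (3 - 24))/5)*9965) = 1/((9/5 - ⅕*(-21)*(3 - 21))*9965) = 1/((9/5 - ⅕*(-21)*(-18))*9965) = 1/((9/5 - 378/5)*9965) = 1/(-369/5*9965) = 1/(-735417) = -1/735417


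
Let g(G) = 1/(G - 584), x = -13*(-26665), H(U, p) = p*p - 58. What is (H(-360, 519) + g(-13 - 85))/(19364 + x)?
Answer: 183664645/249618138 ≈ 0.73578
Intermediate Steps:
H(U, p) = -58 + p² (H(U, p) = p² - 58 = -58 + p²)
x = 346645
g(G) = 1/(-584 + G)
(H(-360, 519) + g(-13 - 85))/(19364 + x) = ((-58 + 519²) + 1/(-584 + (-13 - 85)))/(19364 + 346645) = ((-58 + 269361) + 1/(-584 - 98))/366009 = (269303 + 1/(-682))*(1/366009) = (269303 - 1/682)*(1/366009) = (183664645/682)*(1/366009) = 183664645/249618138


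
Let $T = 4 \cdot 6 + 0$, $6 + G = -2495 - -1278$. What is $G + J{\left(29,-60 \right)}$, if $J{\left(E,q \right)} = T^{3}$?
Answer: $12601$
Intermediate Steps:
$G = -1223$ ($G = -6 - 1217 = -1223$)
$T = 24$ ($T = 24 + 0 = 24$)
$J{\left(E,q \right)} = 13824$ ($J{\left(E,q \right)} = 24^{3} = 13824$)
$G + J{\left(29,-60 \right)} = -1223 + 13824 = 12601$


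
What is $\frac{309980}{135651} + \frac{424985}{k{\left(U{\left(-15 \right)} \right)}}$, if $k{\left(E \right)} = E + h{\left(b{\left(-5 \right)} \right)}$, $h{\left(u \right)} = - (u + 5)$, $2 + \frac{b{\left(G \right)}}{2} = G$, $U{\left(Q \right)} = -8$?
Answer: $\frac{57649950215}{135651} \approx 4.2499 \cdot 10^{5}$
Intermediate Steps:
$b{\left(G \right)} = -4 + 2 G$
$h{\left(u \right)} = -5 - u$ ($h{\left(u \right)} = - (5 + u) = -5 - u$)
$k{\left(E \right)} = 9 + E$ ($k{\left(E \right)} = E - \left(1 - 10\right) = E - -9 = E + \left(-5 + 14\right) = E + 9 = 9 + E$)
$\frac{309980}{135651} + \frac{424985}{k{\left(U{\left(-15 \right)} \right)}} = \frac{309980}{135651} + \frac{424985}{9 - 8} = 309980 \cdot \frac{1}{135651} + \frac{424985}{1} = \frac{309980}{135651} + 424985 \cdot 1 = \frac{309980}{135651} + 424985 = \frac{57649950215}{135651}$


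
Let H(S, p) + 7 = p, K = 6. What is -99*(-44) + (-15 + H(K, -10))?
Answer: 4324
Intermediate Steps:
H(S, p) = -7 + p
-99*(-44) + (-15 + H(K, -10)) = -99*(-44) + (-15 + (-7 - 10)) = 4356 + (-15 - 17) = 4356 - 32 = 4324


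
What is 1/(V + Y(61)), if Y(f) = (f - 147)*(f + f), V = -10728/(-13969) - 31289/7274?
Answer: -101610506/1066456469521 ≈ -9.5279e-5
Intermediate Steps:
V = -359040569/101610506 (V = -10728*(-1/13969) - 31289*1/7274 = 10728/13969 - 31289/7274 = -359040569/101610506 ≈ -3.5335)
Y(f) = 2*f*(-147 + f) (Y(f) = (-147 + f)*(2*f) = 2*f*(-147 + f))
1/(V + Y(61)) = 1/(-359040569/101610506 + 2*61*(-147 + 61)) = 1/(-359040569/101610506 + 2*61*(-86)) = 1/(-359040569/101610506 - 10492) = 1/(-1066456469521/101610506) = -101610506/1066456469521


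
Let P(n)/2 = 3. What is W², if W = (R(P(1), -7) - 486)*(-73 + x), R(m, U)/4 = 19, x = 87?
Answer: 32947600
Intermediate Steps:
P(n) = 6 (P(n) = 2*3 = 6)
R(m, U) = 76 (R(m, U) = 4*19 = 76)
W = -5740 (W = (76 - 486)*(-73 + 87) = -410*14 = -5740)
W² = (-5740)² = 32947600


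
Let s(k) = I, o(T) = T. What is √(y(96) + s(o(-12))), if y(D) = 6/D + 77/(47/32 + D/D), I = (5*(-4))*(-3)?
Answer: √9112097/316 ≈ 9.5526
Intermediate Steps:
I = 60 (I = -20*(-3) = 60)
s(k) = 60
y(D) = 2464/79 + 6/D (y(D) = 6/D + 77/(47*(1/32) + 1) = 6/D + 77/(47/32 + 1) = 6/D + 77/(79/32) = 6/D + 77*(32/79) = 6/D + 2464/79 = 2464/79 + 6/D)
√(y(96) + s(o(-12))) = √((2464/79 + 6/96) + 60) = √((2464/79 + 6*(1/96)) + 60) = √((2464/79 + 1/16) + 60) = √(39503/1264 + 60) = √(115343/1264) = √9112097/316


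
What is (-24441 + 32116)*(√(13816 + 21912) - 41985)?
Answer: -322234875 + 30700*√2233 ≈ -3.2078e+8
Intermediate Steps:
(-24441 + 32116)*(√(13816 + 21912) - 41985) = 7675*(√35728 - 41985) = 7675*(4*√2233 - 41985) = 7675*(-41985 + 4*√2233) = -322234875 + 30700*√2233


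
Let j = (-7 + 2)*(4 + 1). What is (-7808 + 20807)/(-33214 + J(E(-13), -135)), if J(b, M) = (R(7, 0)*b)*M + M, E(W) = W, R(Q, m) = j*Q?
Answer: -12999/340474 ≈ -0.038179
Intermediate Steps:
j = -25 (j = -5*5 = -25)
R(Q, m) = -25*Q
J(b, M) = M - 175*M*b (J(b, M) = ((-25*7)*b)*M + M = (-175*b)*M + M = -175*M*b + M = M - 175*M*b)
(-7808 + 20807)/(-33214 + J(E(-13), -135)) = (-7808 + 20807)/(-33214 - 135*(1 - 175*(-13))) = 12999/(-33214 - 135*(1 + 2275)) = 12999/(-33214 - 135*2276) = 12999/(-33214 - 307260) = 12999/(-340474) = 12999*(-1/340474) = -12999/340474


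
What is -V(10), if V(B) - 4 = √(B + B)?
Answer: -4 - 2*√5 ≈ -8.4721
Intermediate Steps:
V(B) = 4 + √2*√B (V(B) = 4 + √(B + B) = 4 + √(2*B) = 4 + √2*√B)
-V(10) = -(4 + √2*√10) = -(4 + 2*√5) = -4 - 2*√5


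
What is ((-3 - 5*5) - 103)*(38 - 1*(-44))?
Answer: -10742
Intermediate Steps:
((-3 - 5*5) - 103)*(38 - 1*(-44)) = ((-3 - 25) - 103)*(38 + 44) = (-28 - 103)*82 = -131*82 = -10742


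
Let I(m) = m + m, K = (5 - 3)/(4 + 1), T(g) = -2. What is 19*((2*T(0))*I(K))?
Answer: -304/5 ≈ -60.800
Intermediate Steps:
K = ⅖ (K = 2/5 = 2*(⅕) = ⅖ ≈ 0.40000)
I(m) = 2*m
19*((2*T(0))*I(K)) = 19*((2*(-2))*(2*(⅖))) = 19*(-4*⅘) = 19*(-16/5) = -304/5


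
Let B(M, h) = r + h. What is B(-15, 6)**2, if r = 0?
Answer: 36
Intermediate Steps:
B(M, h) = h (B(M, h) = 0 + h = h)
B(-15, 6)**2 = 6**2 = 36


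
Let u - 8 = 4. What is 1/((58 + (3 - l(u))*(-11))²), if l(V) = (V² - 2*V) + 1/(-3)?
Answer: 9/16192576 ≈ 5.5581e-7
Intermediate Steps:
u = 12 (u = 8 + 4 = 12)
l(V) = -⅓ + V² - 2*V (l(V) = (V² - 2*V) - ⅓ = -⅓ + V² - 2*V)
1/((58 + (3 - l(u))*(-11))²) = 1/((58 + (3 - (-⅓ + 12² - 2*12))*(-11))²) = 1/((58 + (3 - (-⅓ + 144 - 24))*(-11))²) = 1/((58 + (3 - 1*359/3)*(-11))²) = 1/((58 + (3 - 359/3)*(-11))²) = 1/((58 - 350/3*(-11))²) = 1/((58 + 3850/3)²) = 1/((4024/3)²) = 1/(16192576/9) = 9/16192576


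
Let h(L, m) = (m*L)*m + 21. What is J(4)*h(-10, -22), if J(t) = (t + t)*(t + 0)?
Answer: -154208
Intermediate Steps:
h(L, m) = 21 + L*m² (h(L, m) = (L*m)*m + 21 = L*m² + 21 = 21 + L*m²)
J(t) = 2*t² (J(t) = (2*t)*t = 2*t²)
J(4)*h(-10, -22) = (2*4²)*(21 - 10*(-22)²) = (2*16)*(21 - 10*484) = 32*(21 - 4840) = 32*(-4819) = -154208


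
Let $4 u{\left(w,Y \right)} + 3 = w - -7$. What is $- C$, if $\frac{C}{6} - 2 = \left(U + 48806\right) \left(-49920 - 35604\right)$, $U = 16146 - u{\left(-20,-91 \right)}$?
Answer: $33331781652$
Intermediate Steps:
$u{\left(w,Y \right)} = 1 + \frac{w}{4}$ ($u{\left(w,Y \right)} = - \frac{3}{4} + \frac{w - -7}{4} = - \frac{3}{4} + \frac{w + 7}{4} = - \frac{3}{4} + \frac{7 + w}{4} = - \frac{3}{4} + \left(\frac{7}{4} + \frac{w}{4}\right) = 1 + \frac{w}{4}$)
$U = 16150$ ($U = 16146 - \left(1 + \frac{1}{4} \left(-20\right)\right) = 16146 - \left(1 - 5\right) = 16146 - -4 = 16146 + 4 = 16150$)
$C = -33331781652$ ($C = 12 + 6 \left(16150 + 48806\right) \left(-49920 - 35604\right) = 12 + 6 \cdot 64956 \left(-85524\right) = 12 + 6 \left(-5555296944\right) = 12 - 33331781664 = -33331781652$)
$- C = \left(-1\right) \left(-33331781652\right) = 33331781652$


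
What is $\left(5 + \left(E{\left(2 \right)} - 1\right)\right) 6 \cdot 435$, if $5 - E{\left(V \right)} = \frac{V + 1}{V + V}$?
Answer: $\frac{43065}{2} \approx 21533.0$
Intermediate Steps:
$E{\left(V \right)} = 5 - \frac{1 + V}{2 V}$ ($E{\left(V \right)} = 5 - \frac{V + 1}{V + V} = 5 - \frac{1 + V}{2 V}$)
$\left(5 + \left(E{\left(2 \right)} - 1\right)\right) 6 \cdot 435 = \left(5 - \left(1 - \frac{-1 + 9 \cdot 2}{2 \cdot 2}\right)\right) 6 \cdot 435 = \left(5 - \left(1 - \frac{-1 + 18}{4}\right)\right) 6 \cdot 435 = \left(5 - \left(1 - \frac{17}{4}\right)\right) 6 \cdot 435 = \left(5 + \left(\frac{17}{4} - 1\right)\right) 6 \cdot 435 = \left(5 + \frac{13}{4}\right) 6 \cdot 435 = \frac{33}{4} \cdot 6 \cdot 435 = \frac{99}{2} \cdot 435 = \frac{43065}{2}$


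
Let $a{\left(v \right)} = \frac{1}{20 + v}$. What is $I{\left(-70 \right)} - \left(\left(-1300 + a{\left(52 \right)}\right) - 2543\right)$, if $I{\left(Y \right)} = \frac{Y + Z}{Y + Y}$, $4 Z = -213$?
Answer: $\frac{19373087}{5040} \approx 3843.9$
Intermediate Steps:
$Z = - \frac{213}{4}$ ($Z = \frac{1}{4} \left(-213\right) = - \frac{213}{4} \approx -53.25$)
$I{\left(Y \right)} = \frac{- \frac{213}{4} + Y}{2 Y}$ ($I{\left(Y \right)} = \frac{Y - \frac{213}{4}}{Y + Y} = \frac{- \frac{213}{4} + Y}{2 Y}$)
$I{\left(-70 \right)} - \left(\left(-1300 + a{\left(52 \right)}\right) - 2543\right) = \frac{-213 + 4 \left(-70\right)}{8 \left(-70\right)} - \left(\left(-1300 + \frac{1}{20 + 52}\right) - 2543\right) = \frac{1}{8} \left(- \frac{1}{70}\right) \left(-213 - 280\right) - \left(\left(-1300 + \frac{1}{72}\right) - 2543\right) = \frac{1}{8} \left(- \frac{1}{70}\right) \left(-493\right) - \left(\left(-1300 + \frac{1}{72}\right) - 2543\right) = \frac{493}{560} - \left(- \frac{93599}{72} - 2543\right) = \frac{493}{560} - - \frac{276695}{72} = \frac{493}{560} + \frac{276695}{72} = \frac{19373087}{5040}$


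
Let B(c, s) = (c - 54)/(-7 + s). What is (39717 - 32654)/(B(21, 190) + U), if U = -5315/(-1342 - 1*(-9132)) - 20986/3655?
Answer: -2453431155070/2294108023 ≈ -1069.4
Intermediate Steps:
U = -36581453/5694490 (U = -5315/(-1342 + 9132) - 20986*1/3655 = -5315/7790 - 20986/3655 = -5315*1/7790 - 20986/3655 = -1063/1558 - 20986/3655 = -36581453/5694490 ≈ -6.4240)
B(c, s) = (-54 + c)/(-7 + s)
(39717 - 32654)/(B(21, 190) + U) = (39717 - 32654)/((-54 + 21)/(-7 + 190) - 36581453/5694490) = 7063/(-33/183 - 36581453/5694490) = 7063/((1/183)*(-33) - 36581453/5694490) = 7063/(-11/61 - 36581453/5694490) = 7063/(-2294108023/347363890) = 7063*(-347363890/2294108023) = -2453431155070/2294108023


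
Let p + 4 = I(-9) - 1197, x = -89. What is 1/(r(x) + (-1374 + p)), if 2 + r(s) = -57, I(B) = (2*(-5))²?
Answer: -1/2534 ≈ -0.00039463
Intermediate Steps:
I(B) = 100 (I(B) = (-10)² = 100)
p = -1101 (p = -4 + (100 - 1197) = -4 - 1097 = -1101)
r(s) = -59 (r(s) = -2 - 57 = -59)
1/(r(x) + (-1374 + p)) = 1/(-59 + (-1374 - 1101)) = 1/(-59 - 2475) = 1/(-2534) = -1/2534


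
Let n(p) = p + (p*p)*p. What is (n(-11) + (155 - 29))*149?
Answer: -181184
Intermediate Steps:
n(p) = p + p**3 (n(p) = p + p**2*p = p + p**3)
(n(-11) + (155 - 29))*149 = ((-11 + (-11)**3) + (155 - 29))*149 = ((-11 - 1331) + 126)*149 = (-1342 + 126)*149 = -1216*149 = -181184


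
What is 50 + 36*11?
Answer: 446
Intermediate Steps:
50 + 36*11 = 50 + 396 = 446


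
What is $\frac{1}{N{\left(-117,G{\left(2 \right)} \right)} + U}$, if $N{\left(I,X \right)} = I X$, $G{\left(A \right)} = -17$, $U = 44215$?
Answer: $\frac{1}{46204} \approx 2.1643 \cdot 10^{-5}$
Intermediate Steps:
$\frac{1}{N{\left(-117,G{\left(2 \right)} \right)} + U} = \frac{1}{\left(-117\right) \left(-17\right) + 44215} = \frac{1}{1989 + 44215} = \frac{1}{46204}$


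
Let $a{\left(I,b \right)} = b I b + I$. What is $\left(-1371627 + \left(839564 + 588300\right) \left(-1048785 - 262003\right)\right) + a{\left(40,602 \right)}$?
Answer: $-1871613872259$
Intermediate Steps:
$a{\left(I,b \right)} = I + I b^{2}$ ($a{\left(I,b \right)} = I b b + I = I b^{2} + I = I + I b^{2}$)
$\left(-1371627 + \left(839564 + 588300\right) \left(-1048785 - 262003\right)\right) + a{\left(40,602 \right)} = \left(-1371627 + \left(839564 + 588300\right) \left(-1048785 - 262003\right)\right) + 40 \left(1 + 602^{2}\right) = \left(-1371627 + 1427864 \left(-1310788\right)\right) + 40 \left(1 + 362404\right) = \left(-1371627 - 1871626996832\right) + 40 \cdot 362405 = -1871628368459 + 14496200 = -1871613872259$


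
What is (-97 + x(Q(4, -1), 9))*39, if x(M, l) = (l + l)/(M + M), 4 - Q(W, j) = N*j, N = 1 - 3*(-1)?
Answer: -29913/8 ≈ -3739.1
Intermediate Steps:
N = 4 (N = 1 + 3 = 4)
Q(W, j) = 4 - 4*j
x(M, l) = l/M (x(M, l) = (2*l)/((2*M)) = (2*l)*(1/(2*M)) = l/M)
(-97 + x(Q(4, -1), 9))*39 = (-97 + 9/(4 - 4*(-1)))*39 = (-97 + 9/(4 + 4))*39 = (-97 + 9/8)*39 = -767/8*39 = -29913/8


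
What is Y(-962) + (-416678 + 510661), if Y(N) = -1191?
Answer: 92792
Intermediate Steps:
Y(-962) + (-416678 + 510661) = -1191 + (-416678 + 510661) = -1191 + 93983 = 92792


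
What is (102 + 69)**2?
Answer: 29241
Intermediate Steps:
(102 + 69)**2 = 171**2 = 29241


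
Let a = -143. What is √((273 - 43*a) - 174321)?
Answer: I*√167899 ≈ 409.75*I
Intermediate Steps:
√((273 - 43*a) - 174321) = √((273 - 43*(-143)) - 174321) = √((273 + 6149) - 174321) = √(6422 - 174321) = √(-167899) = I*√167899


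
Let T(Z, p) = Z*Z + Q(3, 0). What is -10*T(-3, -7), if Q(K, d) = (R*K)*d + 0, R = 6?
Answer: -90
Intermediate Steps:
Q(K, d) = 6*K*d (Q(K, d) = (6*K)*d + 0 = 6*K*d + 0 = 6*K*d)
T(Z, p) = Z² (T(Z, p) = Z*Z + 6*3*0 = Z² + 0 = Z²)
-10*T(-3, -7) = -10*(-3)² = -10*9 = -90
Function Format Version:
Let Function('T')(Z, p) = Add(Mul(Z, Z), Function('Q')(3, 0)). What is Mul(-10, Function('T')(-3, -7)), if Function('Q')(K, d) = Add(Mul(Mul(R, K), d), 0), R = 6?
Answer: -90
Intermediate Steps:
Function('Q')(K, d) = Mul(6, K, d) (Function('Q')(K, d) = Add(Mul(Mul(6, K), d), 0) = Add(Mul(6, K, d), 0) = Mul(6, K, d))
Function('T')(Z, p) = Pow(Z, 2) (Function('T')(Z, p) = Add(Mul(Z, Z), Mul(6, 3, 0)) = Add(Pow(Z, 2), 0) = Pow(Z, 2))
Mul(-10, Function('T')(-3, -7)) = Mul(-10, Pow(-3, 2)) = Mul(-10, 9) = -90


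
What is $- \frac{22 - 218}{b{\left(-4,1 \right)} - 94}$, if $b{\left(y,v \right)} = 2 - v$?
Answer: $- \frac{196}{93} \approx -2.1075$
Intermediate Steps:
$- \frac{22 - 218}{b{\left(-4,1 \right)} - 94} = - \frac{22 - 218}{\left(2 - 1\right) - 94} = - \frac{-196}{\left(2 - 1\right) - 94} = - \frac{-196}{1 - 94} = - \frac{-196}{-93} = - \frac{\left(-196\right) \left(-1\right)}{93} = \left(-1\right) \frac{196}{93} = - \frac{196}{93}$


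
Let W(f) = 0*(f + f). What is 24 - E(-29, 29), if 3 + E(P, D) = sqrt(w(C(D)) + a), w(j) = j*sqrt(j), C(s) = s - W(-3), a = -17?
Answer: 27 - sqrt(-17 + 29*sqrt(29)) ≈ 15.203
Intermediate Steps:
W(f) = 0 (W(f) = 0*(2*f) = 0)
C(s) = s (C(s) = s - 1*0 = s + 0 = s)
w(j) = j**(3/2)
E(P, D) = -3 + sqrt(-17 + D**(3/2)) (E(P, D) = -3 + sqrt(D**(3/2) - 17) = -3 + sqrt(-17 + D**(3/2)))
24 - E(-29, 29) = 24 - (-3 + sqrt(-17 + 29**(3/2))) = 24 - (-3 + sqrt(-17 + 29*sqrt(29))) = 24 + (3 - sqrt(-17 + 29*sqrt(29))) = 27 - sqrt(-17 + 29*sqrt(29))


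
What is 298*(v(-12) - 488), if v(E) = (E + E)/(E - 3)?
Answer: -724736/5 ≈ -1.4495e+5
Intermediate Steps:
v(E) = 2*E/(-3 + E) (v(E) = (2*E)/(-3 + E) = 2*E/(-3 + E))
298*(v(-12) - 488) = 298*(2*(-12)/(-3 - 12) - 488) = 298*(2*(-12)/(-15) - 488) = 298*(2*(-12)*(-1/15) - 488) = 298*(8/5 - 488) = 298*(-2432/5) = -724736/5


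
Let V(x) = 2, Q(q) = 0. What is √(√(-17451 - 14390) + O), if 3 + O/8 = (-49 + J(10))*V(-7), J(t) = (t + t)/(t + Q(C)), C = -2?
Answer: √(-776 + I*√31841) ≈ 3.1821 + 28.038*I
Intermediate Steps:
J(t) = 2 (J(t) = (t + t)/(t + 0) = (2*t)/t = 2)
O = -776 (O = -24 + 8*((-49 + 2)*2) = -24 + 8*(-47*2) = -24 + 8*(-94) = -24 - 752 = -776)
√(√(-17451 - 14390) + O) = √(√(-17451 - 14390) - 776) = √(√(-31841) - 776) = √(I*√31841 - 776) = √(-776 + I*√31841)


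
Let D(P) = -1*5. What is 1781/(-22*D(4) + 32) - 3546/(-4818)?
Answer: 1514065/114026 ≈ 13.278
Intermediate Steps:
D(P) = -5
1781/(-22*D(4) + 32) - 3546/(-4818) = 1781/(-22*(-5) + 32) - 3546/(-4818) = 1781/(110 + 32) - 3546*(-1/4818) = 1781/142 + 591/803 = 1514065/114026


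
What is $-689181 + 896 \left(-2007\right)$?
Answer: $-2487453$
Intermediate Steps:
$-689181 + 896 \left(-2007\right) = -689181 - 1798272 = -2487453$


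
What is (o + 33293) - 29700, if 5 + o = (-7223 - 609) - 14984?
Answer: -19228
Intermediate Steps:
o = -22821 (o = -5 + ((-7223 - 609) - 14984) = -5 + (-7832 - 14984) = -5 - 22816 = -22821)
(o + 33293) - 29700 = (-22821 + 33293) - 29700 = 10472 - 29700 = -19228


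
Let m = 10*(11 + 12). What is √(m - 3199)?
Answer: I*√2969 ≈ 54.489*I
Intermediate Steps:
m = 230 (m = 10*23 = 230)
√(m - 3199) = √(230 - 3199) = √(-2969) = I*√2969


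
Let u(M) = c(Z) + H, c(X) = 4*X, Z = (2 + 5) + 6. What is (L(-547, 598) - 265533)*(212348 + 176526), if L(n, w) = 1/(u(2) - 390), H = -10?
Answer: -17967045286945/174 ≈ -1.0326e+11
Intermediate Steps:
Z = 13 (Z = 7 + 6 = 13)
u(M) = 42 (u(M) = 4*13 - 10 = 52 - 10 = 42)
L(n, w) = -1/348 (L(n, w) = 1/(42 - 390) = 1/(-348) = -1/348)
(L(-547, 598) - 265533)*(212348 + 176526) = (-1/348 - 265533)*(212348 + 176526) = -92405485/348*388874 = -17967045286945/174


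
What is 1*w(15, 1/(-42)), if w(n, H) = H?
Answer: -1/42 ≈ -0.023810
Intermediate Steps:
1*w(15, 1/(-42)) = 1/(-42) = 1*(-1/42) = -1/42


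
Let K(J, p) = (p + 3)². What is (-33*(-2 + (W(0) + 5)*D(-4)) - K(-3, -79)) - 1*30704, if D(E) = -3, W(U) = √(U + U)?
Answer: -35919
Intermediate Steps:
W(U) = √2*√U (W(U) = √(2*U) = √2*√U)
K(J, p) = (3 + p)²
(-33*(-2 + (W(0) + 5)*D(-4)) - K(-3, -79)) - 1*30704 = (-33*(-2 + (√2*√0 + 5)*(-3)) - (3 - 79)²) - 1*30704 = (-33*(-2 + (√2*0 + 5)*(-3)) - 1*(-76)²) - 30704 = (-33*(-2 + (0 + 5)*(-3)) - 1*5776) - 30704 = (-33*(-2 + 5*(-3)) - 5776) - 30704 = (-33*(-2 - 15) - 5776) - 30704 = (-33*(-17) - 5776) - 30704 = (561 - 5776) - 30704 = -5215 - 30704 = -35919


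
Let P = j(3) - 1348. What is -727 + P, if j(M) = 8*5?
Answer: -2035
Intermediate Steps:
j(M) = 40
P = -1308 (P = 40 - 1348 = -1308)
-727 + P = -727 - 1308 = -2035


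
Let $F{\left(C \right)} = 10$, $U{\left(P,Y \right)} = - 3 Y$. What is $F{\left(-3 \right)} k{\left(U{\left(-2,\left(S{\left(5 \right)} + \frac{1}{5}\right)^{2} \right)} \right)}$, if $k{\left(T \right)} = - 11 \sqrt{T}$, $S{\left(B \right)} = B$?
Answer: $- 572 i \sqrt{3} \approx - 990.73 i$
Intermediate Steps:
$F{\left(-3 \right)} k{\left(U{\left(-2,\left(S{\left(5 \right)} + \frac{1}{5}\right)^{2} \right)} \right)} = 10 \left(- 11 \sqrt{- 3 \left(5 + \frac{1}{5}\right)^{2}}\right) = 10 \left(- 11 \sqrt{- 3 \left(\frac{26}{5}\right)^{2}}\right) = 10 \left(- 11 \sqrt{\left(-3\right) \frac{676}{25}}\right) = 10 \left(- 11 \sqrt{- \frac{2028}{25}}\right) = 10 \left(- 11 \frac{26 i \sqrt{3}}{5}\right) = 10 \left(- \frac{286 i \sqrt{3}}{5}\right) = - 572 i \sqrt{3}$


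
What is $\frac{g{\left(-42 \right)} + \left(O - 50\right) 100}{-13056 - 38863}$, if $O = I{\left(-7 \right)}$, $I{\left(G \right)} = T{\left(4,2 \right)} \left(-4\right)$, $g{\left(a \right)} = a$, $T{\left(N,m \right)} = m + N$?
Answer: $\frac{7442}{51919} \approx 0.14334$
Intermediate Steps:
$T{\left(N,m \right)} = N + m$
$I{\left(G \right)} = -24$ ($I{\left(G \right)} = \left(4 + 2\right) \left(-4\right) = 6 \left(-4\right) = -24$)
$O = -24$
$\frac{g{\left(-42 \right)} + \left(O - 50\right) 100}{-13056 - 38863} = \frac{-42 + \left(-24 - 50\right) 100}{-13056 - 38863} = \frac{-42 - 7400}{-51919} = \left(-42 - 7400\right) \left(- \frac{1}{51919}\right) = \left(-7442\right) \left(- \frac{1}{51919}\right) = \frac{7442}{51919}$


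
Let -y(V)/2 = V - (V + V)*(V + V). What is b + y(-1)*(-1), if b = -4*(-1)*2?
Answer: -2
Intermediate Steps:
b = 8 (b = 4*2 = 8)
y(V) = -2*V + 8*V**2 (y(V) = -2*(V - (V + V)*(V + V)) = -2*(V - 2*V*2*V) = -2*(V - 4*V**2) = -2*V + 8*V**2)
b + y(-1)*(-1) = 8 + (2*(-1)*(-1 + 4*(-1)))*(-1) = 8 + (2*(-1)*(-1 - 4))*(-1) = 8 + (2*(-1)*(-5))*(-1) = 8 + 10*(-1) = 8 - 10 = -2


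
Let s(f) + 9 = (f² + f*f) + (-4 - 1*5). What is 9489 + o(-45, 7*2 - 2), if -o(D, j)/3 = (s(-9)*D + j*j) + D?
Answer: 28632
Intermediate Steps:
s(f) = -18 + 2*f² (s(f) = -9 + ((f² + f*f) + (-4 - 1*5)) = -9 + ((f² + f²) + (-4 - 5)) = -9 + (2*f² - 9) = -9 + (-9 + 2*f²) = -18 + 2*f²)
o(D, j) = -435*D - 3*j² (o(D, j) = -3*(((-18 + 2*(-9)²)*D + j*j) + D) = -3*(((-18 + 2*81)*D + j²) + D) = -3*(((-18 + 162)*D + j²) + D) = -3*((144*D + j²) + D) = -3*((j² + 144*D) + D) = -3*(j² + 145*D) = -435*D - 3*j²)
9489 + o(-45, 7*2 - 2) = 9489 + (-435*(-45) - 3*(7*2 - 2)²) = 9489 + (19575 - 3*(14 - 2)²) = 9489 + (19575 - 3*12²) = 9489 + (19575 - 3*144) = 9489 + (19575 - 432) = 9489 + 19143 = 28632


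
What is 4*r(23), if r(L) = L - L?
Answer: 0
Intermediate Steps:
r(L) = 0
4*r(23) = 4*0 = 0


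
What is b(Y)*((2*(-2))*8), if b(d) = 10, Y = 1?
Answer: -320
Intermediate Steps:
b(Y)*((2*(-2))*8) = 10*((2*(-2))*8) = 10*(-4*8) = 10*(-32) = -320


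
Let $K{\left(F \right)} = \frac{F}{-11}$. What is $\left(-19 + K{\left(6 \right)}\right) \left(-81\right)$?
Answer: $\frac{17415}{11} \approx 1583.2$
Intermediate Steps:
$K{\left(F \right)} = - \frac{F}{11}$ ($K{\left(F \right)} = F \left(- \frac{1}{11}\right) = - \frac{F}{11}$)
$\left(-19 + K{\left(6 \right)}\right) \left(-81\right) = \left(-19 - \frac{6}{11}\right) \left(-81\right) = \left(- \frac{215}{11}\right) \left(-81\right) = \frac{17415}{11}$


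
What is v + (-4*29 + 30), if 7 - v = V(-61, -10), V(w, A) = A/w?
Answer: -4829/61 ≈ -79.164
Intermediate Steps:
v = 417/61 (v = 7 - (-10)/(-61) = 7 - (-10)*(-1)/61 = 7 - 1*10/61 = 7 - 10/61 = 417/61 ≈ 6.8361)
v + (-4*29 + 30) = 417/61 + (-4*29 + 30) = 417/61 + (-116 + 30) = 417/61 - 86 = -4829/61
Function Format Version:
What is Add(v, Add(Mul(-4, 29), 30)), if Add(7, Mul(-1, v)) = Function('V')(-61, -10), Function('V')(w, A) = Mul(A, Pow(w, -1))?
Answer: Rational(-4829, 61) ≈ -79.164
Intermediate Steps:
v = Rational(417, 61) (v = Add(7, Mul(-1, Mul(-10, Pow(-61, -1)))) = Add(7, Mul(-1, Mul(-10, Rational(-1, 61)))) = Add(7, Mul(-1, Rational(10, 61))) = Add(7, Rational(-10, 61)) = Rational(417, 61) ≈ 6.8361)
Add(v, Add(Mul(-4, 29), 30)) = Add(Rational(417, 61), Add(Mul(-4, 29), 30)) = Add(Rational(417, 61), Add(-116, 30)) = Add(Rational(417, 61), -86) = Rational(-4829, 61)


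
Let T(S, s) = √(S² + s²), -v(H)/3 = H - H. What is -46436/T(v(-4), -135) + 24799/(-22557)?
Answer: -350268239/1015065 ≈ -345.07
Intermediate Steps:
v(H) = 0 (v(H) = -3*(H - H) = -3*0 = 0)
-46436/T(v(-4), -135) + 24799/(-22557) = -46436/√(0² + (-135)²) + 24799/(-22557) = -46436/√(0 + 18225) + 24799*(-1/22557) = -46436/(√18225) - 24799/22557 = -46436/135 - 24799/22557 = -350268239/1015065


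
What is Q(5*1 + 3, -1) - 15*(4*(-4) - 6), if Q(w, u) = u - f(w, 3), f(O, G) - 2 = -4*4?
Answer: 343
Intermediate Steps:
f(O, G) = -14 (f(O, G) = 2 - 4*4 = 2 - 16 = -14)
Q(w, u) = 14 + u (Q(w, u) = u - 1*(-14) = u + 14 = 14 + u)
Q(5*1 + 3, -1) - 15*(4*(-4) - 6) = (14 - 1) - 15*(4*(-4) - 6) = 13 - 15*(-16 - 6) = 13 - 15*(-22) = 13 + 330 = 343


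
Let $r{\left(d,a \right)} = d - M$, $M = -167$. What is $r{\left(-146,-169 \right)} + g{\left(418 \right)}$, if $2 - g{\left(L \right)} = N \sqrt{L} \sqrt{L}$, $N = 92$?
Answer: $-38433$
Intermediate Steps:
$r{\left(d,a \right)} = 167 + d$ ($r{\left(d,a \right)} = d - -167 = d + 167 = 167 + d$)
$g{\left(L \right)} = 2 - 92 L$ ($g{\left(L \right)} = 2 - 92 \sqrt{L} \sqrt{L} = 2 - 92 L$)
$r{\left(-146,-169 \right)} + g{\left(418 \right)} = \left(167 - 146\right) + \left(2 - 38456\right) = 21 + \left(2 - 38456\right) = 21 - 38454 = -38433$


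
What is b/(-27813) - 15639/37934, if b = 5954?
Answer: -50832811/81158334 ≈ -0.62634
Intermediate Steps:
b/(-27813) - 15639/37934 = 5954/(-27813) - 15639/37934 = 5954*(-1/27813) - 15639*1/37934 = -5954/27813 - 1203/2918 = -50832811/81158334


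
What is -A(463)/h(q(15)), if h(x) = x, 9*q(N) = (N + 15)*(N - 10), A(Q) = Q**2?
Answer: -643107/50 ≈ -12862.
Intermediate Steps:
q(N) = (-10 + N)*(15 + N)/9 (q(N) = ((N + 15)*(N - 10))/9 = ((15 + N)*(-10 + N))/9 = ((-10 + N)*(15 + N))/9 = (-10 + N)*(15 + N)/9)
-A(463)/h(q(15)) = -463**2/(-50/3 + (1/9)*15**2 + (5/9)*15) = -214369/(-50/3 + (1/9)*225 + 25/3) = -214369/(-50/3 + 25 + 25/3) = -214369/50/3 = -214369*3/50 = -1*643107/50 = -643107/50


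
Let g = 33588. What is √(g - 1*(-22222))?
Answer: √55810 ≈ 236.24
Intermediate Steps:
√(g - 1*(-22222)) = √(33588 - 1*(-22222)) = √(33588 + 22222) = √55810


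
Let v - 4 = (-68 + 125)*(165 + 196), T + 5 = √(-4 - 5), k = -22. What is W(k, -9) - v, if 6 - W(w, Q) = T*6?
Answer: -20545 - 18*I ≈ -20545.0 - 18.0*I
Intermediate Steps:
T = -5 + 3*I (T = -5 + √(-4 - 5) = -5 + √(-9) = -5 + 3*I ≈ -5.0 + 3.0*I)
v = 20581 (v = 4 + (-68 + 125)*(165 + 196) = 4 + 57*361 = 4 + 20577 = 20581)
W(w, Q) = 36 - 18*I (W(w, Q) = 6 - (-5 + 3*I)*6 = 6 - (-30 + 18*I) = 6 + (30 - 18*I) = 36 - 18*I)
W(k, -9) - v = (36 - 18*I) - 1*20581 = (36 - 18*I) - 20581 = -20545 - 18*I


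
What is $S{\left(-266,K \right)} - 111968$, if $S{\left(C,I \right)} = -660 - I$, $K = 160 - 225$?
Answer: $-112563$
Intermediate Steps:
$K = -65$
$S{\left(-266,K \right)} - 111968 = \left(-660 - -65\right) - 111968 = \left(-660 + 65\right) - 111968 = -595 - 111968 = -112563$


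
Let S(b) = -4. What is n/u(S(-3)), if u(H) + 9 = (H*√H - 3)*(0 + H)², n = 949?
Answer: -54093/19633 + 121472*I/19633 ≈ -2.7552 + 6.1871*I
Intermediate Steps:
u(H) = -9 + H²*(-3 + H^(3/2)) (u(H) = -9 + (H*√H - 3)*(0 + H)² = -9 + (H^(3/2) - 3)*H² = -9 + (-3 + H^(3/2))*H² = -9 + H²*(-3 + H^(3/2)))
n/u(S(-3)) = 949/(-9 + (-4)^(7/2) - 3*(-4)²) = 949/(-9 - 128*I - 3*16) = 949/(-9 - 128*I - 48) = 949/(-57 - 128*I) = 949*((-57 + 128*I)/19633) = 949*(-57 + 128*I)/19633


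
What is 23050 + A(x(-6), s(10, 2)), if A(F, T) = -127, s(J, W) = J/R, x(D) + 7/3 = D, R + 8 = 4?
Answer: 22923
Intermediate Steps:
R = -4 (R = -8 + 4 = -4)
x(D) = -7/3 + D
s(J, W) = -J/4 (s(J, W) = J/(-4) = J*(-¼) = -J/4)
23050 + A(x(-6), s(10, 2)) = 23050 - 127 = 22923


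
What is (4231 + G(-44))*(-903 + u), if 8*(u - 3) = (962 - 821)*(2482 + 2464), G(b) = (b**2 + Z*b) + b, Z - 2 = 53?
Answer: 1277879379/4 ≈ 3.1947e+8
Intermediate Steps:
Z = 55 (Z = 2 + 53 = 55)
G(b) = b**2 + 56*b (G(b) = (b**2 + 55*b) + b = b**2 + 56*b)
u = 348705/4 (u = 3 + ((962 - 821)*(2482 + 2464))/8 = 3 + (141*4946)/8 = 3 + (1/8)*697386 = 3 + 348693/4 = 348705/4 ≈ 87176.)
(4231 + G(-44))*(-903 + u) = (4231 - 44*(56 - 44))*(-903 + 348705/4) = (4231 - 44*12)*(345093/4) = (4231 - 528)*(345093/4) = 3703*(345093/4) = 1277879379/4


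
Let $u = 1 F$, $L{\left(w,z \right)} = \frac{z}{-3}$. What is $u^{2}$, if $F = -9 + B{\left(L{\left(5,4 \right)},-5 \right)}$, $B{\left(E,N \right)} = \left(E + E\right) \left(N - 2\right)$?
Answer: $\frac{841}{9} \approx 93.444$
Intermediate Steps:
$L{\left(w,z \right)} = - \frac{z}{3}$ ($L{\left(w,z \right)} = z \left(- \frac{1}{3}\right) = - \frac{z}{3}$)
$B{\left(E,N \right)} = 2 E \left(-2 + N\right)$
$F = \frac{29}{3}$ ($F = -9 + 2 \left(\left(- \frac{1}{3}\right) 4\right) \left(-2 - 5\right) = -9 + 2 \left(- \frac{4}{3}\right) \left(-7\right) = -9 + \frac{56}{3} = \frac{29}{3} \approx 9.6667$)
$u = \frac{29}{3}$ ($u = 1 \cdot \frac{29}{3} = \frac{29}{3} \approx 9.6667$)
$u^{2} = \left(\frac{29}{3}\right)^{2} = \frac{841}{9}$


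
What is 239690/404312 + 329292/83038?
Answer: 38260021331/8393314964 ≈ 4.5584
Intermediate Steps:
239690/404312 + 329292/83038 = 239690*(1/404312) + 329292*(1/83038) = 119845/202156 + 164646/41519 = 38260021331/8393314964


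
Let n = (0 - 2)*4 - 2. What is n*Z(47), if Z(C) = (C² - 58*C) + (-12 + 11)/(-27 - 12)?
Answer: 201620/39 ≈ 5169.7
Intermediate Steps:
n = -10 (n = -2*4 - 2 = -8 - 2 = -10)
Z(C) = 1/39 + C² - 58*C (Z(C) = (C² - 58*C) - 1/(-39) = (C² - 58*C) - 1*(-1/39) = (C² - 58*C) + 1/39 = 1/39 + C² - 58*C)
n*Z(47) = -10*(1/39 + 47² - 58*47) = -10*(1/39 + 2209 - 2726) = -10*(-20162/39) = 201620/39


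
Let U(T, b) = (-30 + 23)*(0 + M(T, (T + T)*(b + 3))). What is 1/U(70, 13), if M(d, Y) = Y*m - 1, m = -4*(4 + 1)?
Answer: 1/313607 ≈ 3.1887e-6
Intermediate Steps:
m = -20 (m = -4*5 = -20)
M(d, Y) = -1 - 20*Y (M(d, Y) = Y*(-20) - 1 = -20*Y - 1 = -1 - 20*Y)
U(T, b) = 7 + 280*T*(3 + b) (U(T, b) = (-30 + 23)*(0 + (-1 - 20*(T + T)*(b + 3))) = -7*(0 + (-1 - 20*2*T*(3 + b))) = -7*(0 + (-1 - 40*T*(3 + b))) = -7*(-1 - 40*T*(3 + b)) = 7 + 280*T*(3 + b))
1/U(70, 13) = 1/(7 + 280*70*(3 + 13)) = 1/(7 + 280*70*16) = 1/(7 + 313600) = 1/313607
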